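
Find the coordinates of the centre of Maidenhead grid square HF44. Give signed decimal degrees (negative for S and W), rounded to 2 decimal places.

-35.50, -31.00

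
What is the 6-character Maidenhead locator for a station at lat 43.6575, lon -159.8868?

Offset from 180°W / 90°S: lon 20.1132°, lat 133.6575°.
Field: lon ⌊20.1132/20⌋ = 1 → B; lat ⌊133.6575/10⌋ = 13 → N.
Square: lon ⌊0.1132/2⌋ = 0; lat ⌊3.6575/1⌋ = 3.
Subsquare: lon ⌊0.1132/0.0833333⌋ = 1 → b; lat ⌊0.6575/0.0416667⌋ = 15 → p.

BN03bp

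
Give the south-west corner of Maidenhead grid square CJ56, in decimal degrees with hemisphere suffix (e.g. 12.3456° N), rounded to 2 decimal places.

Field C=2, J=9: +2·20° lon, +9·10° lat → SW at lon -140°, lat 0°.
Square 5, 6: +5·2° lon, +6·1° lat → SW at lon -130°, lat 6°.
latitude 6.00° N, longitude 130.00° W.

6.00° N, 130.00° W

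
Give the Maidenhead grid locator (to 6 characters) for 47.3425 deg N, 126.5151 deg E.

Offset from 180°W / 90°S: lon 306.5151°, lat 137.3425°.
Field: 306.5151/20 → 15 → P, 137.3425/10 → 13 → N; chars PN.
Square: 6.5151/2 → 3, 7.3425/1 → 7; chars 37.
Subsquare: 0.5151/0.0833333 → 6 → g, 0.3425/0.0416667 → 8 → i; chars gi.

PN37gi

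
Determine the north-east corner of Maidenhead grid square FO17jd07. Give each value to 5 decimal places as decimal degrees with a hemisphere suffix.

57.15833° N, 77.24167° W

Field F=5, O=14: +5·20° lon, +14·10° lat → SW at lon -80°, lat 50°.
Square 1, 7: +1·2° lon, +7·1° lat → SW at lon -78°, lat 57°.
Subsquare j=9, d=3: +9·0.0833333° lon, +3·0.0416667° lat → SW at lon -77.25°, lat 57.125°.
Extended square 0, 7: +0·0.00833333° lon, +7·0.00416667° lat → SW at lon -77.25°, lat 57.1542°.
Cell spans 0.00833333° lon × 0.00416667° lat. NE corner is SW corner plus one full cell.
latitude 57.15833° N, longitude 77.24167° W.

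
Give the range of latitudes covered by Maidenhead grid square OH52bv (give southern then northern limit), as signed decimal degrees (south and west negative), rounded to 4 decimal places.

-17.1250, -17.0833

Field O=14, H=7: +14·20° lon, +7·10° lat → SW at lon 100°, lat -20°.
Square 5, 2: +5·2° lon, +2·1° lat → SW at lon 110°, lat -18°.
Subsquare b=1, v=21: +1·0.0833333° lon, +21·0.0416667° lat → SW at lon 110.083°, lat -17.125°.
Cell spans 0.0833333° lon × 0.0416667° lat.
south -17.1250, north -17.0833.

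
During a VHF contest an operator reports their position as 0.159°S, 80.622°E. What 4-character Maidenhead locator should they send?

Shift to the Maidenhead origin (180°W, 90°S): lon 260.62, lat 89.84.
Field: lon ⌊260.62/20⌋ = 13 → N; lat ⌊89.84/10⌋ = 8 → I.
Square: lon ⌊0.62/2⌋ = 0; lat ⌊9.84/1⌋ = 9.

NI09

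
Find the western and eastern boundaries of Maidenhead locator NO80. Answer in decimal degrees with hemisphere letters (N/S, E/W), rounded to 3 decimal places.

96.000° E, 98.000° E

Field N=13, O=14: +13·20° lon, +14·10° lat → SW at lon 80°, lat 50°.
Square 8, 0: +8·2° lon, +0·1° lat → SW at lon 96°, lat 50°.
Cell spans 2° lon × 1° lat.
west 96.000° E, east 98.000° E.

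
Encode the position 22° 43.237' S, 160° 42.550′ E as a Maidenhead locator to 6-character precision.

Offset from 180°W / 90°S: lon 340.7092°, lat 67.2794°.
Field: 340.7092/20 → 17 → R, 67.2794/10 → 6 → G; chars RG.
Square: 0.7092/2 → 0, 7.2794/1 → 7; chars 07.
Subsquare: 0.7092/0.0833333 → 8 → i, 0.2794/0.0416667 → 6 → g; chars ig.

RG07ig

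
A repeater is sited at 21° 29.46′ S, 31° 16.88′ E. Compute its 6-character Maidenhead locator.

KG58pm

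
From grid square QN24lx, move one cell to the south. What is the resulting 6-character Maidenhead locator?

QN24lw

Latitude subsquare x = 23; −1 → 22 = w.
The longitude characters are unchanged.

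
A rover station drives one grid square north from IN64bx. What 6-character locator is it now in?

IN65ba

Latitude subsquare x = 23; +1 → 24, wraps to 0 = a, carry into square.
Latitude square 4; +1 → 5.
The longitude characters are unchanged.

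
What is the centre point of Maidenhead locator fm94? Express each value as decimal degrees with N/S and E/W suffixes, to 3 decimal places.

Field F=5, M=12: +5·20° lon, +12·10° lat → SW at lon -80°, lat 30°.
Square 9, 4: +9·2° lon, +4·1° lat → SW at lon -62°, lat 34°.
Cell spans 2° lon × 1° lat. Centre is SW corner plus half of each.
latitude 34.500° N, longitude 61.000° W.

34.500° N, 61.000° W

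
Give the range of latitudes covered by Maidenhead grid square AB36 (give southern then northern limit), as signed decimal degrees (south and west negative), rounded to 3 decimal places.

-74.000, -73.000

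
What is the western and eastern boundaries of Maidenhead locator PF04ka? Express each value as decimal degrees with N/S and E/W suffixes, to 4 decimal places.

120.8333° E, 120.9167° E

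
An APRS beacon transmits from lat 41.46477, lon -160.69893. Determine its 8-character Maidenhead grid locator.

Add 180° to longitude and 90° to latitude: 19.30107, 131.46477.
Field: lon ⌊19.30107/20⌋ = 0 → A; lat ⌊131.46477/10⌋ = 13 → N.
Square: lon ⌊19.30107/2⌋ = 9; lat ⌊1.46477/1⌋ = 1.
Subsquare: lon ⌊1.30107/0.0833333⌋ = 15 → p; lat ⌊0.46477/0.0416667⌋ = 11 → l.
Extended square: lon ⌊0.05107/0.00833333⌋ = 6; lat ⌊0.00644/0.00416667⌋ = 1.

AN91pl61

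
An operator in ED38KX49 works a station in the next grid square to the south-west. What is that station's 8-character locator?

ED38kx38

Longitude extended square 4; −1 → 3.
Latitude extended square 9; −1 → 8.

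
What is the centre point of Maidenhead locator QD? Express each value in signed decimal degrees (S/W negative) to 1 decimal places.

-55.0, 150.0

Field Q=16, D=3: +16·20° lon, +3·10° lat → SW at lon 140°, lat -60°.
Cell spans 20° lon × 10° lat. Centre is SW corner plus half of each.
latitude -55.0, longitude 150.0.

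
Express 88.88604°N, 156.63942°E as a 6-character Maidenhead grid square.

QR88hv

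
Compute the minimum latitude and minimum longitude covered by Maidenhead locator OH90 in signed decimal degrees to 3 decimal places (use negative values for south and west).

-20.000, 118.000

Field O=14, H=7: +14·20° lon, +7·10° lat → SW at lon 100°, lat -20°.
Square 9, 0: +9·2° lon, +0·1° lat → SW at lon 118°, lat -20°.
latitude -20.000, longitude 118.000.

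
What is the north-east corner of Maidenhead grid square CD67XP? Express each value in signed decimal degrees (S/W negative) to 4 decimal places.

Field C=2, D=3: +2·20° lon, +3·10° lat → SW at lon -140°, lat -60°.
Square 6, 7: +6·2° lon, +7·1° lat → SW at lon -128°, lat -53°.
Subsquare x=23, p=15: +23·0.0833333° lon, +15·0.0416667° lat → SW at lon -126.083°, lat -52.375°.
Cell spans 0.0833333° lon × 0.0416667° lat. NE corner is SW corner plus one full cell.
latitude -52.3333, longitude -126.0000.

-52.3333, -126.0000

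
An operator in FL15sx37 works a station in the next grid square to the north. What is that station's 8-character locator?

FL15sx38

Latitude extended square 7; +1 → 8.
The longitude characters are unchanged.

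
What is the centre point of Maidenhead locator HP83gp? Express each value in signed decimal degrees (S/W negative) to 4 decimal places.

Field H=7, P=15: +7·20° lon, +15·10° lat → SW at lon -40°, lat 60°.
Square 8, 3: +8·2° lon, +3·1° lat → SW at lon -24°, lat 63°.
Subsquare g=6, p=15: +6·0.0833333° lon, +15·0.0416667° lat → SW at lon -23.5°, lat 63.625°.
Cell spans 0.0833333° lon × 0.0416667° lat. Centre is SW corner plus half of each.
latitude 63.6458, longitude -23.4583.

63.6458, -23.4583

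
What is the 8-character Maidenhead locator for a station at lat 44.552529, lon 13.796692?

JN64vn52

Add 180° to longitude and 90° to latitude: 193.79669, 134.55253.
Field: 193.79669/20 → 9 → J, 134.55253/10 → 13 → N; chars JN.
Square: 13.79669/2 → 6, 4.55253/1 → 4; chars 64.
Subsquare: 1.79669/0.0833333 → 21 → v, 0.55253/0.0416667 → 13 → n; chars vn.
Extended square: 0.04669/0.00833333 → 5, 0.01086/0.00416667 → 2; chars 52.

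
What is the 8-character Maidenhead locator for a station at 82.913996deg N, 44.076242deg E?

LR22av99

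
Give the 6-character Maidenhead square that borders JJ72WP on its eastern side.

Longitude subsquare w = 22; +1 → 23 = x.
The latitude characters are unchanged.

JJ72xp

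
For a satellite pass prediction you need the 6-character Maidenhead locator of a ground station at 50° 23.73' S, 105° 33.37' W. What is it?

DD79fo

Add 180° to longitude and 90° to latitude: 74.4438, 39.6045.
Field (20°×10°, letters A–R): lon ⌊74.4438/20⌋ = 3 → D; lat ⌊39.6045/10⌋ = 3 → D.
Square (2°×1°, digits 0–9): lon ⌊14.4438/2⌋ = 7; lat ⌊9.6045/1⌋ = 9.
Subsquare (5′×2.5′, letters a–x): lon ⌊0.4438/0.0833333⌋ = 5 → f; lat ⌊0.6045/0.0416667⌋ = 14 → o.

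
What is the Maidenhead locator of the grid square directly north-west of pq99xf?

PQ99wg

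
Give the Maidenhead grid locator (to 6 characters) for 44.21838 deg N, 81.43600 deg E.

NN04rf

Shift to the Maidenhead origin (180°W, 90°S): lon 261.4360, lat 134.2184.
Field: lon ⌊261.4360/20⌋ = 13 → N; lat ⌊134.2184/10⌋ = 13 → N.
Square: lon ⌊1.4360/2⌋ = 0; lat ⌊4.2184/1⌋ = 4.
Subsquare: lon ⌊1.4360/0.0833333⌋ = 17 → r; lat ⌊0.2184/0.0416667⌋ = 5 → f.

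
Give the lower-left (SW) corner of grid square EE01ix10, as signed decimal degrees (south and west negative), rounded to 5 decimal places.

-48.04167, -99.32500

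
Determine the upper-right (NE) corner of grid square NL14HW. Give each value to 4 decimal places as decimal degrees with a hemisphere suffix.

24.9583° N, 82.6667° E

Field N=13, L=11: +13·20° lon, +11·10° lat → SW at lon 80°, lat 20°.
Square 1, 4: +1·2° lon, +4·1° lat → SW at lon 82°, lat 24°.
Subsquare h=7, w=22: +7·0.0833333° lon, +22·0.0416667° lat → SW at lon 82.5833°, lat 24.9167°.
Cell spans 0.0833333° lon × 0.0416667° lat. NE corner is SW corner plus one full cell.
latitude 24.9583° N, longitude 82.6667° E.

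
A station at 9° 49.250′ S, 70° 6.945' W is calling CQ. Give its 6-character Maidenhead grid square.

FI40we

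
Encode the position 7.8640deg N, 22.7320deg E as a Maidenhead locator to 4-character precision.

Shift to the Maidenhead origin (180°W, 90°S): lon 202.73, lat 97.86.
Field: lon ⌊202.73/20⌋ = 10 → K; lat ⌊97.86/10⌋ = 9 → J.
Square: lon ⌊2.73/2⌋ = 1; lat ⌊7.86/1⌋ = 7.

KJ17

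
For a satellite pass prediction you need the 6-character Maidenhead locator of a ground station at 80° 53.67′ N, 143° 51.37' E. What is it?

Add 180° to longitude and 90° to latitude: 323.8562, 170.8945.
Field: 323.8562/20 → 16 → Q, 170.8945/10 → 17 → R; chars QR.
Square: 3.8562/2 → 1, 0.8945/1 → 0; chars 10.
Subsquare: 1.8562/0.0833333 → 22 → w, 0.8945/0.0416667 → 21 → v; chars wv.

QR10wv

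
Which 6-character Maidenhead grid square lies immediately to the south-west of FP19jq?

FP19ip

Longitude subsquare j = 9; −1 → 8 = i.
Latitude subsquare q = 16; −1 → 15 = p.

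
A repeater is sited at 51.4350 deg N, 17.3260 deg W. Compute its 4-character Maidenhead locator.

IO11

Offset from 180°W / 90°S: lon 162.67°, lat 141.44°.
Field: lon ⌊162.67/20⌋ = 8 → I; lat ⌊141.44/10⌋ = 14 → O.
Square: lon ⌊2.67/2⌋ = 1; lat ⌊1.44/1⌋ = 1.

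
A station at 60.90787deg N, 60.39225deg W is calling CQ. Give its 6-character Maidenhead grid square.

Shift to the Maidenhead origin (180°W, 90°S): lon 119.6078, lat 150.9079.
Field (20°×10°, letters A–R): lon ⌊119.6078/20⌋ = 5 → F; lat ⌊150.9079/10⌋ = 15 → P.
Square (2°×1°, digits 0–9): lon ⌊19.6078/2⌋ = 9; lat ⌊0.9079/1⌋ = 0.
Subsquare (5′×2.5′, letters a–x): lon ⌊1.6078/0.0833333⌋ = 19 → t; lat ⌊0.9079/0.0416667⌋ = 21 → v.

FP90tv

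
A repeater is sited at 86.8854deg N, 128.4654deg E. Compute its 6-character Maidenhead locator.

PR46fv

Offset from 180°W / 90°S: lon 308.4654°, lat 176.8854°.
Field: lon ⌊308.4654/20⌋ = 15 → P; lat ⌊176.8854/10⌋ = 17 → R.
Square: lon ⌊8.4654/2⌋ = 4; lat ⌊6.8854/1⌋ = 6.
Subsquare: lon ⌊0.4654/0.0833333⌋ = 5 → f; lat ⌊0.8854/0.0416667⌋ = 21 → v.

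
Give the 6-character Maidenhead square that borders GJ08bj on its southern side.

Latitude subsquare j = 9; −1 → 8 = i.
The longitude characters are unchanged.

GJ08bi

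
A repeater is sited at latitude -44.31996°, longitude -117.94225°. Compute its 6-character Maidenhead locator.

Shift to the Maidenhead origin (180°W, 90°S): lon 62.0577, lat 45.6800.
Field (20°×10°, letters A–R): 62.0577/20 → 3 → D, 45.6800/10 → 4 → E; chars DE.
Square (2°×1°, digits 0–9): 2.0577/2 → 1, 5.6800/1 → 5; chars 15.
Subsquare (5′×2.5′, letters a–x): 0.0577/0.0833333 → 0 → a, 0.6800/0.0416667 → 16 → q; chars aq.

DE15aq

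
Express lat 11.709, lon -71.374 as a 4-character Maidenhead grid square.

Offset from 180°W / 90°S: lon 108.63°, lat 101.71°.
Field: lon ⌊108.63/20⌋ = 5 → F; lat ⌊101.71/10⌋ = 10 → K.
Square: lon ⌊8.63/2⌋ = 4; lat ⌊1.71/1⌋ = 1.

FK41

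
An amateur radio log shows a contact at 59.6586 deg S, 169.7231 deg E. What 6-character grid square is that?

RD40ui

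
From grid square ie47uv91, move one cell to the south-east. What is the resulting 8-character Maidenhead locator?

Longitude extended square 9; +1 → 10, wraps to 0, carry into subsquare.
Longitude subsquare u = 20; +1 → 21 = v.
Latitude extended square 1; −1 → 0.

IE47vv00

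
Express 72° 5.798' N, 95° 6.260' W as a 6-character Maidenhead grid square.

Offset from 180°W / 90°S: lon 84.8957°, lat 162.0966°.
Field: lon ⌊84.8957/20⌋ = 4 → E; lat ⌊162.0966/10⌋ = 16 → Q.
Square: lon ⌊4.8957/2⌋ = 2; lat ⌊2.0966/1⌋ = 2.
Subsquare: lon ⌊0.8957/0.0833333⌋ = 10 → k; lat ⌊0.0966/0.0416667⌋ = 2 → c.

EQ22kc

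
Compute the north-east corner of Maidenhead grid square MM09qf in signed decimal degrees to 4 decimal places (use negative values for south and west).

Field M=12, M=12: +12·20° lon, +12·10° lat → SW at lon 60°, lat 30°.
Square 0, 9: +0·2° lon, +9·1° lat → SW at lon 60°, lat 39°.
Subsquare q=16, f=5: +16·0.0833333° lon, +5·0.0416667° lat → SW at lon 61.3333°, lat 39.2083°.
Cell spans 0.0833333° lon × 0.0416667° lat. NE corner is SW corner plus one full cell.
latitude 39.2500, longitude 61.4167.

39.2500, 61.4167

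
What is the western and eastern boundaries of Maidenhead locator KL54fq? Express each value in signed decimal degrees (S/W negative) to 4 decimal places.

30.4167, 30.5000

Field K=10, L=11: +10·20° lon, +11·10° lat → SW at lon 20°, lat 20°.
Square 5, 4: +5·2° lon, +4·1° lat → SW at lon 30°, lat 24°.
Subsquare f=5, q=16: +5·0.0833333° lon, +16·0.0416667° lat → SW at lon 30.4167°, lat 24.6667°.
Cell spans 0.0833333° lon × 0.0416667° lat.
west 30.4167, east 30.5000.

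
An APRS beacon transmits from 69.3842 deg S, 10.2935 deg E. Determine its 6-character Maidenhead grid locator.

JC50do

Add 180° to longitude and 90° to latitude: 190.2935, 20.6158.
Field: 190.2935/20 → 9 → J, 20.6158/10 → 2 → C; chars JC.
Square: 10.2935/2 → 5, 0.6158/1 → 0; chars 50.
Subsquare: 0.2935/0.0833333 → 3 → d, 0.6158/0.0416667 → 14 → o; chars do.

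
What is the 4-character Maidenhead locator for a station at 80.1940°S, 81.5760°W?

EA99

Add 180° to longitude and 90° to latitude: 98.42, 9.81.
Field: lon ⌊98.42/20⌋ = 4 → E; lat ⌊9.81/10⌋ = 0 → A.
Square: lon ⌊18.42/2⌋ = 9; lat ⌊9.81/1⌋ = 9.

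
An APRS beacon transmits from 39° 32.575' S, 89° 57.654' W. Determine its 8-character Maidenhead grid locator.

EF50ak49

Shift to the Maidenhead origin (180°W, 90°S): lon 90.03910, lat 50.45708.
Field: 90.03910/20 → 4 → E, 50.45708/10 → 5 → F; chars EF.
Square: 10.03910/2 → 5, 0.45708/1 → 0; chars 50.
Subsquare: 0.03910/0.0833333 → 0 → a, 0.45708/0.0416667 → 10 → k; chars ak.
Extended square: 0.03910/0.00833333 → 4, 0.04042/0.00416667 → 9; chars 49.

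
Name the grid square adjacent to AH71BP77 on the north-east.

Longitude extended square 7; +1 → 8.
Latitude extended square 7; +1 → 8.

AH71bp88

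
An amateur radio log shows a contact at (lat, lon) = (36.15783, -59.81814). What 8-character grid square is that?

Add 180° to longitude and 90° to latitude: 120.18186, 126.15783.
Field: 120.18186/20 → 6 → G, 126.15783/10 → 12 → M; chars GM.
Square: 0.18186/2 → 0, 6.15783/1 → 6; chars 06.
Subsquare: 0.18186/0.0833333 → 2 → c, 0.15783/0.0416667 → 3 → d; chars cd.
Extended square: 0.01519/0.00833333 → 1, 0.03283/0.00416667 → 7; chars 17.

GM06cd17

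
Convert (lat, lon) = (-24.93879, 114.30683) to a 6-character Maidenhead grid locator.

Offset from 180°W / 90°S: lon 294.3068°, lat 65.0612°.
Field: 294.3068/20 → 14 → O, 65.0612/10 → 6 → G; chars OG.
Square: 14.3068/2 → 7, 5.0612/1 → 5; chars 75.
Subsquare: 0.3068/0.0833333 → 3 → d, 0.0612/0.0416667 → 1 → b; chars db.

OG75db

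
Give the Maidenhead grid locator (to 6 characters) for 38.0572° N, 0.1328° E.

Offset from 180°W / 90°S: lon 180.1328°, lat 128.0572°.
Field: 180.1328/20 → 9 → J, 128.0572/10 → 12 → M; chars JM.
Square: 0.1328/2 → 0, 8.0572/1 → 8; chars 08.
Subsquare: 0.1328/0.0833333 → 1 → b, 0.0572/0.0416667 → 1 → b; chars bb.

JM08bb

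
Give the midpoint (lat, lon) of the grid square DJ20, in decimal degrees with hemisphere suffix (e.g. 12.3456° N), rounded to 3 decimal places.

0.500° N, 115.000° W

Field D=3, J=9: +3·20° lon, +9·10° lat → SW at lon -120°, lat 0°.
Square 2, 0: +2·2° lon, +0·1° lat → SW at lon -116°, lat 0°.
Cell spans 2° lon × 1° lat. Centre is SW corner plus half of each.
latitude 0.500° N, longitude 115.000° W.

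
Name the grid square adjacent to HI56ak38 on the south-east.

HI56ak47

Longitude extended square 3; +1 → 4.
Latitude extended square 8; −1 → 7.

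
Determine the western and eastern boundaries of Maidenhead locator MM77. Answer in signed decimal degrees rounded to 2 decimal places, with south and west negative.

Field M=12, M=12: +12·20° lon, +12·10° lat → SW at lon 60°, lat 30°.
Square 7, 7: +7·2° lon, +7·1° lat → SW at lon 74°, lat 37°.
Cell spans 2° lon × 1° lat.
west 74.00, east 76.00.

74.00, 76.00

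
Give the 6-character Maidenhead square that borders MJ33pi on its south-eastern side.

Longitude subsquare p = 15; +1 → 16 = q.
Latitude subsquare i = 8; −1 → 7 = h.

MJ33qh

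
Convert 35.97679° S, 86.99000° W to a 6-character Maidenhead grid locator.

EF64ma

Shift to the Maidenhead origin (180°W, 90°S): lon 93.0100, lat 54.0232.
Field: 93.0100/20 → 4 → E, 54.0232/10 → 5 → F; chars EF.
Square: 13.0100/2 → 6, 4.0232/1 → 4; chars 64.
Subsquare: 1.0100/0.0833333 → 12 → m, 0.0232/0.0416667 → 0 → a; chars ma.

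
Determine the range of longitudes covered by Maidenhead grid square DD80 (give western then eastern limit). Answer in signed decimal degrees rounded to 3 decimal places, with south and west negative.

Field D=3, D=3: +3·20° lon, +3·10° lat → SW at lon -120°, lat -60°.
Square 8, 0: +8·2° lon, +0·1° lat → SW at lon -104°, lat -60°.
Cell spans 2° lon × 1° lat.
west -104.000, east -102.000.

-104.000, -102.000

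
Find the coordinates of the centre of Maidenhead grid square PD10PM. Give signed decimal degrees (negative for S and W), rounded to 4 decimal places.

-59.4792, 123.2917

Field P=15, D=3: +15·20° lon, +3·10° lat → SW at lon 120°, lat -60°.
Square 1, 0: +1·2° lon, +0·1° lat → SW at lon 122°, lat -60°.
Subsquare p=15, m=12: +15·0.0833333° lon, +12·0.0416667° lat → SW at lon 123.25°, lat -59.5°.
Cell spans 0.0833333° lon × 0.0416667° lat. Centre is SW corner plus half of each.
latitude -59.4792, longitude 123.2917.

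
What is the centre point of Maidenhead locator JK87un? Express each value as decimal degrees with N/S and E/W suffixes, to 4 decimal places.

Field J=9, K=10: +9·20° lon, +10·10° lat → SW at lon 0°, lat 10°.
Square 8, 7: +8·2° lon, +7·1° lat → SW at lon 16°, lat 17°.
Subsquare u=20, n=13: +20·0.0833333° lon, +13·0.0416667° lat → SW at lon 17.6667°, lat 17.5417°.
Cell spans 0.0833333° lon × 0.0416667° lat. Centre is SW corner plus half of each.
latitude 17.5625° N, longitude 17.7083° E.

17.5625° N, 17.7083° E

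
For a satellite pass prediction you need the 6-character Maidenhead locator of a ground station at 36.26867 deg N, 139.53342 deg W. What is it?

CM06fg

Add 180° to longitude and 90° to latitude: 40.4666, 126.2687.
Field (20°×10°, letters A–R): lon ⌊40.4666/20⌋ = 2 → C; lat ⌊126.2687/10⌋ = 12 → M.
Square (2°×1°, digits 0–9): lon ⌊0.4666/2⌋ = 0; lat ⌊6.2687/1⌋ = 6.
Subsquare (5′×2.5′, letters a–x): lon ⌊0.4666/0.0833333⌋ = 5 → f; lat ⌊0.2687/0.0416667⌋ = 6 → g.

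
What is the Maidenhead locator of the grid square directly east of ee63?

EE73

Longitude square 6; +1 → 7.
The latitude characters are unchanged.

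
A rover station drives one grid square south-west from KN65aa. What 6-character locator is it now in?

Longitude subsquare a = 0; −1 → -1, wraps to 23 = x, carry into square.
Longitude square 6; −1 → 5.
Latitude subsquare a = 0; −1 → -1, wraps to 23 = x, carry into square.
Latitude square 5; −1 → 4.

KN54xx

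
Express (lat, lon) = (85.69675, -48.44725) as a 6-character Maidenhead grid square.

Offset from 180°W / 90°S: lon 131.5528°, lat 175.6968°.
Field (20°×10°, letters A–R): 131.5528/20 → 6 → G, 175.6968/10 → 17 → R; chars GR.
Square (2°×1°, digits 0–9): 11.5528/2 → 5, 5.6968/1 → 5; chars 55.
Subsquare (5′×2.5′, letters a–x): 1.5528/0.0833333 → 18 → s, 0.6968/0.0416667 → 16 → q; chars sq.

GR55sq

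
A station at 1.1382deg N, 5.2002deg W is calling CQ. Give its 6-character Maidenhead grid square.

IJ71jd

Shift to the Maidenhead origin (180°W, 90°S): lon 174.7998, lat 91.1382.
Field: 174.7998/20 → 8 → I, 91.1382/10 → 9 → J; chars IJ.
Square: 14.7998/2 → 7, 1.1382/1 → 1; chars 71.
Subsquare: 0.7998/0.0833333 → 9 → j, 0.1382/0.0416667 → 3 → d; chars jd.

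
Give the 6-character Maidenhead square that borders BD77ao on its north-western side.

BD67xp

Longitude subsquare a = 0; −1 → -1, wraps to 23 = x, carry into square.
Longitude square 7; −1 → 6.
Latitude subsquare o = 14; +1 → 15 = p.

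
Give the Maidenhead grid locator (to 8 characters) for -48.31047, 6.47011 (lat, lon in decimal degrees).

JE31fq65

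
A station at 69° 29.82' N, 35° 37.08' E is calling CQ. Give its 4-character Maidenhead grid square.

KP79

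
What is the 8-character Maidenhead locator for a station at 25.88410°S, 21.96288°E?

KG04xc57

Offset from 180°W / 90°S: lon 201.96288°, lat 64.11590°.
Field: 201.96288/20 → 10 → K, 64.11590/10 → 6 → G; chars KG.
Square: 1.96288/2 → 0, 4.11590/1 → 4; chars 04.
Subsquare: 1.96288/0.0833333 → 23 → x, 0.11590/0.0416667 → 2 → c; chars xc.
Extended square: 0.04621/0.00833333 → 5, 0.03257/0.00416667 → 7; chars 57.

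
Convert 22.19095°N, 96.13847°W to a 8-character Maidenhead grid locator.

EL12we35

Offset from 180°W / 90°S: lon 83.86153°, lat 112.19095°.
Field (20°×10°, letters A–R): lon ⌊83.86153/20⌋ = 4 → E; lat ⌊112.19095/10⌋ = 11 → L.
Square (2°×1°, digits 0–9): lon ⌊3.86153/2⌋ = 1; lat ⌊2.19095/1⌋ = 2.
Subsquare (5′×2.5′, letters a–x): lon ⌊1.86153/0.0833333⌋ = 22 → w; lat ⌊0.19095/0.0416667⌋ = 4 → e.
Extended square (30″×15″, digits 0–9): lon ⌊0.02820/0.00833333⌋ = 3; lat ⌊0.02428/0.00416667⌋ = 5.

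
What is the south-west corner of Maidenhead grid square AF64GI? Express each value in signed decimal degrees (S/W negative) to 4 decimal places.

-35.6667, -167.5000

Field A=0, F=5: +0·20° lon, +5·10° lat → SW at lon -180°, lat -40°.
Square 6, 4: +6·2° lon, +4·1° lat → SW at lon -168°, lat -36°.
Subsquare g=6, i=8: +6·0.0833333° lon, +8·0.0416667° lat → SW at lon -167.5°, lat -35.6667°.
latitude -35.6667, longitude -167.5000.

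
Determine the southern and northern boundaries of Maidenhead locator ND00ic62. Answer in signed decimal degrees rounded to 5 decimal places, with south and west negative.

-59.90833, -59.90417

Field N=13, D=3: +13·20° lon, +3·10° lat → SW at lon 80°, lat -60°.
Square 0, 0: +0·2° lon, +0·1° lat → SW at lon 80°, lat -60°.
Subsquare i=8, c=2: +8·0.0833333° lon, +2·0.0416667° lat → SW at lon 80.6667°, lat -59.9167°.
Extended square 6, 2: +6·0.00833333° lon, +2·0.00416667° lat → SW at lon 80.7167°, lat -59.9083°.
Cell spans 0.00833333° lon × 0.00416667° lat.
south -59.90833, north -59.90417.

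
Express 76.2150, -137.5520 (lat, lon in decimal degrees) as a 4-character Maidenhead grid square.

CQ16

Add 180° to longitude and 90° to latitude: 42.45, 166.22.
Field: lon ⌊42.45/20⌋ = 2 → C; lat ⌊166.22/10⌋ = 16 → Q.
Square: lon ⌊2.45/2⌋ = 1; lat ⌊6.22/1⌋ = 6.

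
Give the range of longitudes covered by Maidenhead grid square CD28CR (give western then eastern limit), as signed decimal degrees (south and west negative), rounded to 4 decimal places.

Field C=2, D=3: +2·20° lon, +3·10° lat → SW at lon -140°, lat -60°.
Square 2, 8: +2·2° lon, +8·1° lat → SW at lon -136°, lat -52°.
Subsquare c=2, r=17: +2·0.0833333° lon, +17·0.0416667° lat → SW at lon -135.833°, lat -51.2917°.
Cell spans 0.0833333° lon × 0.0416667° lat.
west -135.8333, east -135.7500.

-135.8333, -135.7500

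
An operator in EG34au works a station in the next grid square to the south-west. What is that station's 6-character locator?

EG24xt

Longitude subsquare a = 0; −1 → -1, wraps to 23 = x, carry into square.
Longitude square 3; −1 → 2.
Latitude subsquare u = 20; −1 → 19 = t.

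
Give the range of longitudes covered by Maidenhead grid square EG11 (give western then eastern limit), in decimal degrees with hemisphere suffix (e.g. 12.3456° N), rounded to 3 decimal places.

98.000° W, 96.000° W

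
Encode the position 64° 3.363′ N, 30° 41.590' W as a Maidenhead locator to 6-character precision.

HP44pb

Add 180° to longitude and 90° to latitude: 149.3068, 154.0560.
Field (20°×10°, letters A–R): 149.3068/20 → 7 → H, 154.0560/10 → 15 → P; chars HP.
Square (2°×1°, digits 0–9): 9.3068/2 → 4, 4.0560/1 → 4; chars 44.
Subsquare (5′×2.5′, letters a–x): 1.3068/0.0833333 → 15 → p, 0.0560/0.0416667 → 1 → b; chars pb.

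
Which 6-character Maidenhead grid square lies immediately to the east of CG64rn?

CG64sn

Longitude subsquare r = 17; +1 → 18 = s.
The latitude characters are unchanged.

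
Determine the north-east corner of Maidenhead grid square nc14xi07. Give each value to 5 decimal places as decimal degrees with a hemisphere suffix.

Field N=13, C=2: +13·20° lon, +2·10° lat → SW at lon 80°, lat -70°.
Square 1, 4: +1·2° lon, +4·1° lat → SW at lon 82°, lat -66°.
Subsquare x=23, i=8: +23·0.0833333° lon, +8·0.0416667° lat → SW at lon 83.9167°, lat -65.6667°.
Extended square 0, 7: +0·0.00833333° lon, +7·0.00416667° lat → SW at lon 83.9167°, lat -65.6375°.
Cell spans 0.00833333° lon × 0.00416667° lat. NE corner is SW corner plus one full cell.
latitude 65.63333° S, longitude 83.92500° E.

65.63333° S, 83.92500° E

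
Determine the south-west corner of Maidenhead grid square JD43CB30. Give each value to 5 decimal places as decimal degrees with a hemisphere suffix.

Field J=9, D=3: +9·20° lon, +3·10° lat → SW at lon 0°, lat -60°.
Square 4, 3: +4·2° lon, +3·1° lat → SW at lon 8°, lat -57°.
Subsquare c=2, b=1: +2·0.0833333° lon, +1·0.0416667° lat → SW at lon 8.16667°, lat -56.9583°.
Extended square 3, 0: +3·0.00833333° lon, +0·0.00416667° lat → SW at lon 8.19167°, lat -56.9583°.
latitude 56.95833° S, longitude 8.19167° E.

56.95833° S, 8.19167° E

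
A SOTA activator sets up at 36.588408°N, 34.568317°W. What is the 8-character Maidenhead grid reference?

Shift to the Maidenhead origin (180°W, 90°S): lon 145.43168, lat 126.58841.
Field: 145.43168/20 → 7 → H, 126.58841/10 → 12 → M; chars HM.
Square: 5.43168/2 → 2, 6.58841/1 → 6; chars 26.
Subsquare: 1.43168/0.0833333 → 17 → r, 0.58841/0.0416667 → 14 → o; chars ro.
Extended square: 0.01502/0.00833333 → 1, 0.00507/0.00416667 → 1; chars 11.

HM26ro11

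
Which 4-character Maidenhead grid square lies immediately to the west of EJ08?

Longitude square 0; −1 → -1, wraps to 9, carry into field.
Longitude field E = 4; −1 → 3 = D.
The latitude characters are unchanged.

DJ98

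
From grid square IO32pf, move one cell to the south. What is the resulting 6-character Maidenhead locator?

Latitude subsquare f = 5; −1 → 4 = e.
The longitude characters are unchanged.

IO32pe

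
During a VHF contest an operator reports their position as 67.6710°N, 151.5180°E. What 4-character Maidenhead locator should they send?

Offset from 180°W / 90°S: lon 331.52°, lat 157.67°.
Field: 331.52/20 → 16 → Q, 157.67/10 → 15 → P; chars QP.
Square: 11.52/2 → 5, 7.67/1 → 7; chars 57.

QP57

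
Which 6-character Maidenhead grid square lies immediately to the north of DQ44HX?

DQ45ha

Latitude subsquare x = 23; +1 → 24, wraps to 0 = a, carry into square.
Latitude square 4; +1 → 5.
The longitude characters are unchanged.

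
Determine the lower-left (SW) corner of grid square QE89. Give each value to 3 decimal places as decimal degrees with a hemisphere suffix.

41.000° S, 156.000° E

Field Q=16, E=4: +16·20° lon, +4·10° lat → SW at lon 140°, lat -50°.
Square 8, 9: +8·2° lon, +9·1° lat → SW at lon 156°, lat -41°.
latitude 41.000° S, longitude 156.000° E.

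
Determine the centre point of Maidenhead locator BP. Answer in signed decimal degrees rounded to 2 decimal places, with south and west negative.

Field B=1, P=15: +1·20° lon, +15·10° lat → SW at lon -160°, lat 60°.
Cell spans 20° lon × 10° lat. Centre is SW corner plus half of each.
latitude 65.00, longitude -150.00.

65.00, -150.00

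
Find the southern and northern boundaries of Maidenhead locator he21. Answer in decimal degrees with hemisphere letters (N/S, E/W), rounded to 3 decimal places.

49.000° S, 48.000° S

Field H=7, E=4: +7·20° lon, +4·10° lat → SW at lon -40°, lat -50°.
Square 2, 1: +2·2° lon, +1·1° lat → SW at lon -36°, lat -49°.
Cell spans 2° lon × 1° lat.
south 49.000° S, north 48.000° S.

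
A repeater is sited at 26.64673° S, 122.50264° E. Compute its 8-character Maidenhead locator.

PG13gi04

Offset from 180°W / 90°S: lon 302.50264°, lat 63.35327°.
Field: lon ⌊302.50264/20⌋ = 15 → P; lat ⌊63.35327/10⌋ = 6 → G.
Square: lon ⌊2.50264/2⌋ = 1; lat ⌊3.35327/1⌋ = 3.
Subsquare: lon ⌊0.50264/0.0833333⌋ = 6 → g; lat ⌊0.35327/0.0416667⌋ = 8 → i.
Extended square: lon ⌊0.00264/0.00833333⌋ = 0; lat ⌊0.01994/0.00416667⌋ = 4.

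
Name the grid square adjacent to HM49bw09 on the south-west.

HM49aw98

Longitude extended square 0; −1 → -1, wraps to 9, carry into subsquare.
Longitude subsquare b = 1; −1 → 0 = a.
Latitude extended square 9; −1 → 8.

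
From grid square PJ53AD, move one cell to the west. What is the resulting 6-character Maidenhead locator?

Longitude subsquare a = 0; −1 → -1, wraps to 23 = x, carry into square.
Longitude square 5; −1 → 4.
The latitude characters are unchanged.

PJ43xd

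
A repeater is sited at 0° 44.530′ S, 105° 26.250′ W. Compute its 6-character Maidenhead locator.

DI79gg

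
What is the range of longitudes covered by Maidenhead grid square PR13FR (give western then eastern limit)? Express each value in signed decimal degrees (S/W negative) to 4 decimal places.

122.4167, 122.5000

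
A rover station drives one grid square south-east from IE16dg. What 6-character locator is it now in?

IE16ef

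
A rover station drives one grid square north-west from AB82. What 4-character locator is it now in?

AB73

Longitude square 8; −1 → 7.
Latitude square 2; +1 → 3.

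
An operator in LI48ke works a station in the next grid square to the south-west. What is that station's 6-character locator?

Longitude subsquare k = 10; −1 → 9 = j.
Latitude subsquare e = 4; −1 → 3 = d.

LI48jd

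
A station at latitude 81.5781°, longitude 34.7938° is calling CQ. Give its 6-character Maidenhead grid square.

Shift to the Maidenhead origin (180°W, 90°S): lon 214.7938, lat 171.5781.
Field: 214.7938/20 → 10 → K, 171.5781/10 → 17 → R; chars KR.
Square: 14.7938/2 → 7, 1.5781/1 → 1; chars 71.
Subsquare: 0.7938/0.0833333 → 9 → j, 0.5781/0.0416667 → 13 → n; chars jn.

KR71jn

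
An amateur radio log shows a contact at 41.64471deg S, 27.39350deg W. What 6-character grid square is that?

HE68hi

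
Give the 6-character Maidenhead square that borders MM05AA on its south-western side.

LM94xx

Longitude subsquare a = 0; −1 → -1, wraps to 23 = x, carry into square.
Longitude square 0; −1 → -1, wraps to 9, carry into field.
Longitude field M = 12; −1 → 11 = L.
Latitude subsquare a = 0; −1 → -1, wraps to 23 = x, carry into square.
Latitude square 5; −1 → 4.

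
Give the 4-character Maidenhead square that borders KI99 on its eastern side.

LI09

Longitude square 9; +1 → 10, wraps to 0, carry into field.
Longitude field K = 10; +1 → 11 = L.
The latitude characters are unchanged.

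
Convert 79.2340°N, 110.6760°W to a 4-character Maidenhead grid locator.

Add 180° to longitude and 90° to latitude: 69.32, 169.23.
Field: lon ⌊69.32/20⌋ = 3 → D; lat ⌊169.23/10⌋ = 16 → Q.
Square: lon ⌊9.32/2⌋ = 4; lat ⌊9.23/1⌋ = 9.

DQ49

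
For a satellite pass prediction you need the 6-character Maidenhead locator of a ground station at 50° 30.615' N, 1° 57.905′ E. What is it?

JO00xm

Offset from 180°W / 90°S: lon 181.9651°, lat 140.5102°.
Field: 181.9651/20 → 9 → J, 140.5102/10 → 14 → O; chars JO.
Square: 1.9651/2 → 0, 0.5102/1 → 0; chars 00.
Subsquare: 1.9651/0.0833333 → 23 → x, 0.5102/0.0416667 → 12 → m; chars xm.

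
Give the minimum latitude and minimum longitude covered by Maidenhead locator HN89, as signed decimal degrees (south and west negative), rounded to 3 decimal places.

Field H=7, N=13: +7·20° lon, +13·10° lat → SW at lon -40°, lat 40°.
Square 8, 9: +8·2° lon, +9·1° lat → SW at lon -24°, lat 49°.
latitude 49.000, longitude -24.000.

49.000, -24.000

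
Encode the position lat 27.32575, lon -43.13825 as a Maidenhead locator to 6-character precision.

GL87kh

Offset from 180°W / 90°S: lon 136.8618°, lat 117.3257°.
Field: lon ⌊136.8618/20⌋ = 6 → G; lat ⌊117.3257/10⌋ = 11 → L.
Square: lon ⌊16.8618/2⌋ = 8; lat ⌊7.3257/1⌋ = 7.
Subsquare: lon ⌊0.8618/0.0833333⌋ = 10 → k; lat ⌊0.3257/0.0416667⌋ = 7 → h.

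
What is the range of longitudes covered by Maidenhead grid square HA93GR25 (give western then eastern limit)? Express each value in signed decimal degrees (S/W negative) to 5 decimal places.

Field H=7, A=0: +7·20° lon, +0·10° lat → SW at lon -40°, lat -90°.
Square 9, 3: +9·2° lon, +3·1° lat → SW at lon -22°, lat -87°.
Subsquare g=6, r=17: +6·0.0833333° lon, +17·0.0416667° lat → SW at lon -21.5°, lat -86.2917°.
Extended square 2, 5: +2·0.00833333° lon, +5·0.00416667° lat → SW at lon -21.4833°, lat -86.2708°.
Cell spans 0.00833333° lon × 0.00416667° lat.
west -21.48333, east -21.47500.

-21.48333, -21.47500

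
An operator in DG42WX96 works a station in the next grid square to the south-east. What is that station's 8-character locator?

Longitude extended square 9; +1 → 10, wraps to 0, carry into subsquare.
Longitude subsquare w = 22; +1 → 23 = x.
Latitude extended square 6; −1 → 5.

DG42xx05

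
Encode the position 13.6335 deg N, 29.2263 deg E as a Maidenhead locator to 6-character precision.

KK43op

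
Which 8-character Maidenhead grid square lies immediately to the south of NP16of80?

NP16oe89

Latitude extended square 0; −1 → -1, wraps to 9, carry into subsquare.
Latitude subsquare f = 5; −1 → 4 = e.
The longitude characters are unchanged.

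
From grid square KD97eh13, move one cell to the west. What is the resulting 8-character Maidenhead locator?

KD97eh03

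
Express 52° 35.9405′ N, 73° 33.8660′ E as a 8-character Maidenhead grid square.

MO62so73

Offset from 180°W / 90°S: lon 253.56443°, lat 142.59901°.
Field: lon ⌊253.56443/20⌋ = 12 → M; lat ⌊142.59901/10⌋ = 14 → O.
Square: lon ⌊13.56443/2⌋ = 6; lat ⌊2.59901/1⌋ = 2.
Subsquare: lon ⌊1.56443/0.0833333⌋ = 18 → s; lat ⌊0.59901/0.0416667⌋ = 14 → o.
Extended square: lon ⌊0.06443/0.00833333⌋ = 7; lat ⌊0.01567/0.00416667⌋ = 3.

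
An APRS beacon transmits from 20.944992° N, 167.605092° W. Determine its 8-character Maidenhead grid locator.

AL60ew76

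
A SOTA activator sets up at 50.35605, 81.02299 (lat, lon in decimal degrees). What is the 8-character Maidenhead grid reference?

NO00mi25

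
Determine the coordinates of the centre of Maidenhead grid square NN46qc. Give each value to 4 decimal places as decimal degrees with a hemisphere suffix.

46.1042° N, 89.3750° E

Field N=13, N=13: +13·20° lon, +13·10° lat → SW at lon 80°, lat 40°.
Square 4, 6: +4·2° lon, +6·1° lat → SW at lon 88°, lat 46°.
Subsquare q=16, c=2: +16·0.0833333° lon, +2·0.0416667° lat → SW at lon 89.3333°, lat 46.0833°.
Cell spans 0.0833333° lon × 0.0416667° lat. Centre is SW corner plus half of each.
latitude 46.1042° N, longitude 89.3750° E.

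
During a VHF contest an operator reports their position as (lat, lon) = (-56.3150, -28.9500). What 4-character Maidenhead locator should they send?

Add 180° to longitude and 90° to latitude: 151.05, 33.69.
Field: 151.05/20 → 7 → H, 33.69/10 → 3 → D; chars HD.
Square: 11.05/2 → 5, 3.69/1 → 3; chars 53.

HD53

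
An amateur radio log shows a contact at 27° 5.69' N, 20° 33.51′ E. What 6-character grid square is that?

KL07gc

Add 180° to longitude and 90° to latitude: 200.5585, 117.0948.
Field: 200.5585/20 → 10 → K, 117.0948/10 → 11 → L; chars KL.
Square: 0.5585/2 → 0, 7.0948/1 → 7; chars 07.
Subsquare: 0.5585/0.0833333 → 6 → g, 0.0948/0.0416667 → 2 → c; chars gc.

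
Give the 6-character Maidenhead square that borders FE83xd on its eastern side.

Longitude subsquare x = 23; +1 → 24, wraps to 0 = a, carry into square.
Longitude square 8; +1 → 9.
The latitude characters are unchanged.

FE93ad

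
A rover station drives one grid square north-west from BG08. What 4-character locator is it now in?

AG99

Longitude square 0; −1 → -1, wraps to 9, carry into field.
Longitude field B = 1; −1 → 0 = A.
Latitude square 8; +1 → 9.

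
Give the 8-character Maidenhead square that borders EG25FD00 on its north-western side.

Longitude extended square 0; −1 → -1, wraps to 9, carry into subsquare.
Longitude subsquare f = 5; −1 → 4 = e.
Latitude extended square 0; +1 → 1.

EG25ed91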